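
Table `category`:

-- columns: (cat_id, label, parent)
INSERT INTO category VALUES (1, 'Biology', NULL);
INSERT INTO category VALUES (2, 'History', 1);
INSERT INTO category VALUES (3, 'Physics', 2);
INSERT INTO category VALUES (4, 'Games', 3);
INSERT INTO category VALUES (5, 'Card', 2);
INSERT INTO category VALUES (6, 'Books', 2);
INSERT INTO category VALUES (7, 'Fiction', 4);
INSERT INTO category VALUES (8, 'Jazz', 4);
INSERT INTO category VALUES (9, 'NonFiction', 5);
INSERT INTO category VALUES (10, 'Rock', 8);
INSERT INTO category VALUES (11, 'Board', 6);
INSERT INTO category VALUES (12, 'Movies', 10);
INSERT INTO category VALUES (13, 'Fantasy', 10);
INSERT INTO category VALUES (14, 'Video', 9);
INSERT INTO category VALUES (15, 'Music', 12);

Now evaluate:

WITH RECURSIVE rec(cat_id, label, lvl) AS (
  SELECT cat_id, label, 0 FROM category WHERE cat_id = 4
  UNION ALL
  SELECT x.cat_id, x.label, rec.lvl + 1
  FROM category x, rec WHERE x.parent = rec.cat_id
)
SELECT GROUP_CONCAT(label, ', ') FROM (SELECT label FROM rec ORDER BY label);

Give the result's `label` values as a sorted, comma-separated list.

Base: cat_id=4 (Games) at lvl 0.
Iteration 1: rows with parent in {4} -> Fiction (id 7, lvl 1), Jazz (id 8, lvl 1).
Iteration 2: rows with parent in {7,8} -> Rock (id 10, lvl 2).
Iteration 3: rows with parent in {10} -> Movies (id 12, lvl 3), Fantasy (id 13, lvl 3).
Iteration 4: rows with parent in {12,13} -> Music (id 15, lvl 4).
Iteration 5: no rows with parent in {15}; recursion stops.

Fantasy, Fiction, Games, Jazz, Movies, Music, Rock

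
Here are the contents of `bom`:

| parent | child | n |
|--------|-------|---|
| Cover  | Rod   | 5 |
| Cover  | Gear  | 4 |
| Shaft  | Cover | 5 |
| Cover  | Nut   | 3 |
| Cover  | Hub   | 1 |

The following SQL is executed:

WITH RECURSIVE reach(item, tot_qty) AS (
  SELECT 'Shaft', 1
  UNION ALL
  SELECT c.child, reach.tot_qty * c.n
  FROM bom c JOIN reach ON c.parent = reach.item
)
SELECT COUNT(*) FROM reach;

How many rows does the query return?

Base: (Shaft, tot_qty=1).
Iteration 1: components of {Shaft} -> Cover = 1*5 = 5.
Iteration 2: components of {Cover} -> Gear = 5*4 = 20, Hub = 5*1 = 5, Nut = 5*3 = 15, Rod = 5*5 = 25.
Iteration 3: no further components; recursion stops.
Total rows emitted: 6.

6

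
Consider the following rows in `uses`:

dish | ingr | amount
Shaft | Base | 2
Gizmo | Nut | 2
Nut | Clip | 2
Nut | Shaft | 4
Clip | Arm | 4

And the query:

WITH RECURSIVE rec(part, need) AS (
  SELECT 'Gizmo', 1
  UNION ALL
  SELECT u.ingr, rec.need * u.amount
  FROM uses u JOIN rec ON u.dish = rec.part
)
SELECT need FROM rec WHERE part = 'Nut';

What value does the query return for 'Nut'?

Base: (Gizmo, need=1).
Iteration 1: components of {Gizmo} -> Nut = 1*2 = 2.
Iteration 2: components of {Nut} -> Clip = 2*2 = 4, Shaft = 2*4 = 8.
Iteration 3: components of {Clip,Shaft} -> Arm = 4*4 = 16, Base = 8*2 = 16.
Iteration 4: no further components; recursion stops.

2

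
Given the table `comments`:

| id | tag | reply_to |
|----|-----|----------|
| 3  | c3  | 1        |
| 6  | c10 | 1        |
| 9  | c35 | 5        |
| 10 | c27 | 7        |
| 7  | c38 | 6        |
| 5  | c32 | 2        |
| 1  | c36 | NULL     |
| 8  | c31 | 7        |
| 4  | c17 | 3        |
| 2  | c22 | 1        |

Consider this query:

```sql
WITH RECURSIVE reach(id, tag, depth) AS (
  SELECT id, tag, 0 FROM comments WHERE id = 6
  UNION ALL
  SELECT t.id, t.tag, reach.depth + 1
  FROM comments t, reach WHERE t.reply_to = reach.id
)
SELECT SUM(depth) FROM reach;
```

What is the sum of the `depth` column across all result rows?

Base: id=6 (c10) at depth 0.
Iteration 1: rows with reply_to in {6} -> c38 (id 7, depth 1).
Iteration 2: rows with reply_to in {7} -> c31 (id 8, depth 2), c27 (id 10, depth 2).
Iteration 3: no rows with reply_to in {8,10}; recursion stops.
SUM(depth) = 0 + 1 + 2 + 2 = 5.

5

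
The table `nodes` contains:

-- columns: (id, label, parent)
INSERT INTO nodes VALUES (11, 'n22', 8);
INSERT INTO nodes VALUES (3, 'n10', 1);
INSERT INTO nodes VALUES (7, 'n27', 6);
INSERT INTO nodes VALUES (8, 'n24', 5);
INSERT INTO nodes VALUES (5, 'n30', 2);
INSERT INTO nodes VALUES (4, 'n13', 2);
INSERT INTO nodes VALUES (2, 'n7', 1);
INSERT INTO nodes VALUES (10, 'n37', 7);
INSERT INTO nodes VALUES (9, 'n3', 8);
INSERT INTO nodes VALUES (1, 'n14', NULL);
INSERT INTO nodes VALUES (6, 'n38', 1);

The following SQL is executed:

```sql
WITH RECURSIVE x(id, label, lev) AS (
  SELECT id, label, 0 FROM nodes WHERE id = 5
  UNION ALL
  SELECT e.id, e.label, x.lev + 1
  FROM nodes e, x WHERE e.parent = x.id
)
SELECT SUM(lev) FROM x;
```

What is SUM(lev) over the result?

5

Base: id=5 (n30) at lev 0.
Iteration 1: rows with parent in {5} -> n24 (id 8, lev 1).
Iteration 2: rows with parent in {8} -> n3 (id 9, lev 2), n22 (id 11, lev 2).
Iteration 3: no rows with parent in {9,11}; recursion stops.
SUM(lev) = 0 + 1 + 2 + 2 = 5.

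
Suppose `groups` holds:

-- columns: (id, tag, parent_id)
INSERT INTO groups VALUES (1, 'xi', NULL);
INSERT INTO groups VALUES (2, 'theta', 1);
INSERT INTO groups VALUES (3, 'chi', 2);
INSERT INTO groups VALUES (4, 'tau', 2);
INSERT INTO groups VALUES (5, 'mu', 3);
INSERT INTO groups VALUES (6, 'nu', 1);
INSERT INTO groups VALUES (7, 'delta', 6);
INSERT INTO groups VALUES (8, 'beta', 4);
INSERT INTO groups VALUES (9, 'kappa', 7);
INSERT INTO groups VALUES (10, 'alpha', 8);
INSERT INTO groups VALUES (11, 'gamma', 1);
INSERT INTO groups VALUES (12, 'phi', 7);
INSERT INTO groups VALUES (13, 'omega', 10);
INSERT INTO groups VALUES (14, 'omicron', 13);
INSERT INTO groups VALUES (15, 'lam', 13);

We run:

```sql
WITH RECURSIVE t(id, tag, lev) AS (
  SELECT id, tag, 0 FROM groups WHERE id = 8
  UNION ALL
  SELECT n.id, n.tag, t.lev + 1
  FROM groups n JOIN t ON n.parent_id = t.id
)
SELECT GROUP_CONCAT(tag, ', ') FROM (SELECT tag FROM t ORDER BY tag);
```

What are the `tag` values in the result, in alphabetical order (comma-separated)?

alpha, beta, lam, omega, omicron

Base: id=8 (beta) at lev 0.
Iteration 1: rows with parent_id in {8} -> alpha (id 10, lev 1).
Iteration 2: rows with parent_id in {10} -> omega (id 13, lev 2).
Iteration 3: rows with parent_id in {13} -> omicron (id 14, lev 3), lam (id 15, lev 3).
Iteration 4: no rows with parent_id in {14,15}; recursion stops.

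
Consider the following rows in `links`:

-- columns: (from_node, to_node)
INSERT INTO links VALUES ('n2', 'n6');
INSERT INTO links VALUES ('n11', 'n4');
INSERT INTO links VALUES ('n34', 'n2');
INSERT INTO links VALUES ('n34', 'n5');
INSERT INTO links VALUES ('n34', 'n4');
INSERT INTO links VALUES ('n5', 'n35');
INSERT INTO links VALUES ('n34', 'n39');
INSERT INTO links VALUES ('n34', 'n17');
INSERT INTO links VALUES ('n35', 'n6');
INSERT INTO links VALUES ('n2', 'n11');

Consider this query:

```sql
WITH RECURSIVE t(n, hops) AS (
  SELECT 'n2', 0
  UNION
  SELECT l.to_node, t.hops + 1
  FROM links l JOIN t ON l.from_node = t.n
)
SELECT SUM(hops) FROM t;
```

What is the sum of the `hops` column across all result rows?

Base: (n2, hops=0).
Iteration 1: edges from {n2} -> (n11, hops=1), (n6, hops=1).
Iteration 2: edges from {n11,n6} -> (n4, hops=2).
Iteration 3: no outgoing edges from {n4}; recursion stops.
SUM(hops) = 0 + 1 + 1 + 2 = 4.

4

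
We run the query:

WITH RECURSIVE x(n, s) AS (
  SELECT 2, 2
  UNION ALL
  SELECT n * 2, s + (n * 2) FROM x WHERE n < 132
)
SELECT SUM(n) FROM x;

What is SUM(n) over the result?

Base: n=2, s=2.
Iteration 1: 2 < 132 holds -> n = 2 * 2 = 4, s = 2 + 4 = 6.
Iteration 2: 4 < 132 holds -> n = 4 * 2 = 8, s = 6 + 8 = 14.
Iteration 3: 8 < 132 holds -> n = 8 * 2 = 16, s = 14 + 16 = 30.
Iteration 4: 16 < 132 holds -> n = 16 * 2 = 32, s = 30 + 32 = 62.
Iteration 5: 32 < 132 holds -> n = 32 * 2 = 64, s = 62 + 64 = 126.
Iteration 6: 64 < 132 holds -> n = 64 * 2 = 128, s = 126 + 128 = 254.
Iteration 7: 128 < 132 holds -> n = 128 * 2 = 256, s = 254 + 256 = 510.
Iteration 8: 256 < 132 fails; recursion stops.
SUM(n) = 2 + 4 + 8 + 16 + 32 + 64 + 128 + 256 = 510.

510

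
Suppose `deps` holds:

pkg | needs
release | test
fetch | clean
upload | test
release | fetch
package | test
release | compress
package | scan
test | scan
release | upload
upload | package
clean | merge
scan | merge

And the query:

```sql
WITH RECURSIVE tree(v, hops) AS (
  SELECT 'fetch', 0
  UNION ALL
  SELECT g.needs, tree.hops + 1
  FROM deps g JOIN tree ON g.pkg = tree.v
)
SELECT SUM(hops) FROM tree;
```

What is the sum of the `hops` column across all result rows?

Base: (fetch, hops=0).
Iteration 1: edges from {fetch} -> (clean, hops=1).
Iteration 2: edges from {clean} -> (merge, hops=2).
Iteration 3: no outgoing edges from {merge}; recursion stops.
SUM(hops) = 0 + 1 + 2 = 3.

3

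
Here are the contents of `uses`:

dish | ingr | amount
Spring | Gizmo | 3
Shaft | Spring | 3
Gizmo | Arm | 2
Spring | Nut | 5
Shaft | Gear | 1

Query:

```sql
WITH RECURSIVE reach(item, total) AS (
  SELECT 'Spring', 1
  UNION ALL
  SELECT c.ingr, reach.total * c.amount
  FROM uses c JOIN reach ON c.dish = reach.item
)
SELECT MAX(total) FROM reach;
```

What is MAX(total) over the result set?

6

Base: (Spring, total=1).
Iteration 1: components of {Spring} -> Gizmo = 1*3 = 3, Nut = 1*5 = 5.
Iteration 2: components of {Gizmo,Nut} -> Arm = 3*2 = 6.
Iteration 3: no further components; recursion stops.
total values: 1, 3, 5, 6; the maximum is 6.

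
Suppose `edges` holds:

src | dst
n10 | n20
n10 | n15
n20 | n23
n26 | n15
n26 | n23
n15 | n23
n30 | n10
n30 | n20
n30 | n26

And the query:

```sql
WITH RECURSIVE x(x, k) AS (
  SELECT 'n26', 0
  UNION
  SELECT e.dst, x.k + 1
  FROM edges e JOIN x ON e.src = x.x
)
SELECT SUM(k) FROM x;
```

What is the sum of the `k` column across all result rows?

Base: (n26, k=0).
Iteration 1: edges from {n26} -> (n15, k=1), (n23, k=1).
Iteration 2: edges from {n15,n23} -> (n23, k=2).
Iteration 3: no outgoing edges from {n23}; recursion stops.
SUM(k) = 0 + 1 + 1 + 2 = 4.

4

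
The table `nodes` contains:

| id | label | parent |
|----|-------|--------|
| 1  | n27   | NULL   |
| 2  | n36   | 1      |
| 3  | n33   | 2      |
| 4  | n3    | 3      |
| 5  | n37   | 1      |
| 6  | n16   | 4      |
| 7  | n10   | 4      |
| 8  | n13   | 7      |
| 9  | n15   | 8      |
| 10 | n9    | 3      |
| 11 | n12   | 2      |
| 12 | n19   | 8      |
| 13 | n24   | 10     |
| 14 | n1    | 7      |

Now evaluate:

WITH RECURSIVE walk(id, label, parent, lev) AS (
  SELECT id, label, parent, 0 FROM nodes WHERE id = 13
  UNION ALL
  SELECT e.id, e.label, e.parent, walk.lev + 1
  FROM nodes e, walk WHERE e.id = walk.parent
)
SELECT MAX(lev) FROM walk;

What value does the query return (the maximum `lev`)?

Base: id=13 (n24), parent=10, lev 0.
Iteration 1: join on id=10 -> n9 (id 10, parent=3, lev 1).
Iteration 2: join on id=3 -> n33 (id 3, parent=2, lev 2).
Iteration 3: join on id=2 -> n36 (id 2, parent=1, lev 3).
Iteration 4: join on id=1 -> n27 (id 1, parent=NULL, lev 4).
Iteration 5: parent is NULL; no match; recursion stops.
lev values: 0, 1, 2, 3, 4; the maximum is 4.

4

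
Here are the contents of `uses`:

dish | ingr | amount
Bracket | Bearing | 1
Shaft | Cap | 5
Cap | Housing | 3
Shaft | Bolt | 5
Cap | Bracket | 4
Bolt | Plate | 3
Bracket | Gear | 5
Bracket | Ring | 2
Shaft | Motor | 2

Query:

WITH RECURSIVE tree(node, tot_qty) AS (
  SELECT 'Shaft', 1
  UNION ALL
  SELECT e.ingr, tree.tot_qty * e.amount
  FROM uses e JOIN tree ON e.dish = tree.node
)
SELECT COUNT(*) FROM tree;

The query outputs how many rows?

10

Base: (Shaft, tot_qty=1).
Iteration 1: components of {Shaft} -> Bolt = 1*5 = 5, Cap = 1*5 = 5, Motor = 1*2 = 2.
Iteration 2: components of {Bolt,Cap,Motor} -> Bracket = 5*4 = 20, Housing = 5*3 = 15, Plate = 5*3 = 15.
Iteration 3: components of {Bracket,Housing,Plate} -> Bearing = 20*1 = 20, Gear = 20*5 = 100, Ring = 20*2 = 40.
Iteration 4: no further components; recursion stops.
Total rows emitted: 10.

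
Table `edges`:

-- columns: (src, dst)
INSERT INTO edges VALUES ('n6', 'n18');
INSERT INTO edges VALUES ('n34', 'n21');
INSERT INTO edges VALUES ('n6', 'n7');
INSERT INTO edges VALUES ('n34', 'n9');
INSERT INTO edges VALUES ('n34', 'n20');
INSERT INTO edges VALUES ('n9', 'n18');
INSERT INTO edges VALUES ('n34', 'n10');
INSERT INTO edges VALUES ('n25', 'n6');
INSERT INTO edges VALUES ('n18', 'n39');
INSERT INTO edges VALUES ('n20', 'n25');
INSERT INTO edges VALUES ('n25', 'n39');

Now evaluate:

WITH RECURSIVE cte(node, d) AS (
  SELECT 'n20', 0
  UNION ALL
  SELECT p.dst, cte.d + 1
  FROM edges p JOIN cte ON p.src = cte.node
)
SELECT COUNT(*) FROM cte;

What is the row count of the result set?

Base: (n20, d=0).
Iteration 1: edges from {n20} -> (n25, d=1).
Iteration 2: edges from {n25} -> (n39, d=2), (n6, d=2).
Iteration 3: edges from {n39,n6} -> (n18, d=3), (n7, d=3).
Iteration 4: edges from {n18,n7} -> (n39, d=4).
Iteration 5: no outgoing edges from {n39}; recursion stops.
Total rows emitted: 7.

7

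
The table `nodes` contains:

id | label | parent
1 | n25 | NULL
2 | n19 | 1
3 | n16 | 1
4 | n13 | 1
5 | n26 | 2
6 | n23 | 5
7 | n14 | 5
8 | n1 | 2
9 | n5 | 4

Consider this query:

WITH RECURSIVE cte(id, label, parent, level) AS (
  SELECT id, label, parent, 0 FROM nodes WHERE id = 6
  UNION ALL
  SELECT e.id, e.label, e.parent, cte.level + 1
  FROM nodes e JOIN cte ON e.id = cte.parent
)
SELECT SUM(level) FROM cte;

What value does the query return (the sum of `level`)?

6

Base: id=6 (n23), parent=5, level 0.
Iteration 1: join on id=5 -> n26 (id 5, parent=2, level 1).
Iteration 2: join on id=2 -> n19 (id 2, parent=1, level 2).
Iteration 3: join on id=1 -> n25 (id 1, parent=NULL, level 3).
Iteration 4: parent is NULL; no match; recursion stops.
SUM(level) = 0 + 1 + 2 + 3 = 6.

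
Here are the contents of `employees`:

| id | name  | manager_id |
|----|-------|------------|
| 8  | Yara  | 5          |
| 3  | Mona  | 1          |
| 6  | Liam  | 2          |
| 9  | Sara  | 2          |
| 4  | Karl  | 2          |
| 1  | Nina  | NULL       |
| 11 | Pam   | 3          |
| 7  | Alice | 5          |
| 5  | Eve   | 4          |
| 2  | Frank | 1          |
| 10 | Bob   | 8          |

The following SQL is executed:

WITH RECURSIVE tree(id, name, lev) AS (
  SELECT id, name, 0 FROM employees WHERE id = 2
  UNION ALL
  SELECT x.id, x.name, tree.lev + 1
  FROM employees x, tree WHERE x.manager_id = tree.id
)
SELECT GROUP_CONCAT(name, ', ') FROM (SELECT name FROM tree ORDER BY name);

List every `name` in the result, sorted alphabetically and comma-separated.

Alice, Bob, Eve, Frank, Karl, Liam, Sara, Yara

Base: id=2 (Frank) at lev 0.
Iteration 1: rows with manager_id in {2} -> Karl (id 4, lev 1), Liam (id 6, lev 1), Sara (id 9, lev 1).
Iteration 2: rows with manager_id in {4,6,9} -> Eve (id 5, lev 2).
Iteration 3: rows with manager_id in {5} -> Alice (id 7, lev 3), Yara (id 8, lev 3).
Iteration 4: rows with manager_id in {7,8} -> Bob (id 10, lev 4).
Iteration 5: no rows with manager_id in {10}; recursion stops.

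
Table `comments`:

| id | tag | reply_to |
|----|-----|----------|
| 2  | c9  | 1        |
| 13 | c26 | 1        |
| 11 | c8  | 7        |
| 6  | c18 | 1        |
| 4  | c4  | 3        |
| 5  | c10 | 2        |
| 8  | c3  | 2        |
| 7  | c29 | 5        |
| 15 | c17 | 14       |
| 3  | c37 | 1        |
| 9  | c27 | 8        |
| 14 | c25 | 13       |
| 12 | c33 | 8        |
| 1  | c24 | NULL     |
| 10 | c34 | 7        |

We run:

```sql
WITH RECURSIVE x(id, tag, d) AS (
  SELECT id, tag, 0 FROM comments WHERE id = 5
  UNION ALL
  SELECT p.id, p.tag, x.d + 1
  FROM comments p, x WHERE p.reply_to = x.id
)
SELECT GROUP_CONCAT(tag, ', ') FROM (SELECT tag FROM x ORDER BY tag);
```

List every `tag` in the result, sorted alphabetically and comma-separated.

c10, c29, c34, c8

Base: id=5 (c10) at d 0.
Iteration 1: rows with reply_to in {5} -> c29 (id 7, d 1).
Iteration 2: rows with reply_to in {7} -> c34 (id 10, d 2), c8 (id 11, d 2).
Iteration 3: no rows with reply_to in {10,11}; recursion stops.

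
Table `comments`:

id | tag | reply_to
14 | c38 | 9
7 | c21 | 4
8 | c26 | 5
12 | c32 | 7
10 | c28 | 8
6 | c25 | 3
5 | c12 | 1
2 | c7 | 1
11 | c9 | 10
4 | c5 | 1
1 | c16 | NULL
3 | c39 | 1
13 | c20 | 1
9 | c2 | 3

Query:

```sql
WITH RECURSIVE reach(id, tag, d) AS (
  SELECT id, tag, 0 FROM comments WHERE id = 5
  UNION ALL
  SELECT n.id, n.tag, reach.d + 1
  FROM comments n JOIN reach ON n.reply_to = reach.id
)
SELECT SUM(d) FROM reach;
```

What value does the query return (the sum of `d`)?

6

Base: id=5 (c12) at d 0.
Iteration 1: rows with reply_to in {5} -> c26 (id 8, d 1).
Iteration 2: rows with reply_to in {8} -> c28 (id 10, d 2).
Iteration 3: rows with reply_to in {10} -> c9 (id 11, d 3).
Iteration 4: no rows with reply_to in {11}; recursion stops.
SUM(d) = 0 + 1 + 2 + 3 = 6.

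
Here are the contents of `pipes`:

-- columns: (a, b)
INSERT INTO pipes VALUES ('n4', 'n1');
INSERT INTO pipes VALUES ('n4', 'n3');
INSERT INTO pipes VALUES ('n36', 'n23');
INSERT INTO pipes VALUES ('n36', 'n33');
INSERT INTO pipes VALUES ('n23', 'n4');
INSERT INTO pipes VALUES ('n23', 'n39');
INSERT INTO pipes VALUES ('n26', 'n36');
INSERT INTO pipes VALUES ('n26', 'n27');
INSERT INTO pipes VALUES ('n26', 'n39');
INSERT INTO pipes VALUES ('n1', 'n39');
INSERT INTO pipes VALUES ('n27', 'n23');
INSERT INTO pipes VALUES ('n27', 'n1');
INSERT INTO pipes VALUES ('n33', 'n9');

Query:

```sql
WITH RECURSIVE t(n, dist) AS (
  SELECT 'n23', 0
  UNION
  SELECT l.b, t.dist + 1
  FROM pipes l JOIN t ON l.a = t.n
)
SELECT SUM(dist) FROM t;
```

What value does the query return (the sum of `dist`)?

Base: (n23, dist=0).
Iteration 1: edges from {n23} -> (n39, dist=1), (n4, dist=1).
Iteration 2: edges from {n39,n4} -> (n1, dist=2), (n3, dist=2).
Iteration 3: edges from {n1,n3} -> (n39, dist=3).
Iteration 4: no outgoing edges from {n39}; recursion stops.
SUM(dist) = 0 + 1 + 1 + 2 + 2 + 3 = 9.

9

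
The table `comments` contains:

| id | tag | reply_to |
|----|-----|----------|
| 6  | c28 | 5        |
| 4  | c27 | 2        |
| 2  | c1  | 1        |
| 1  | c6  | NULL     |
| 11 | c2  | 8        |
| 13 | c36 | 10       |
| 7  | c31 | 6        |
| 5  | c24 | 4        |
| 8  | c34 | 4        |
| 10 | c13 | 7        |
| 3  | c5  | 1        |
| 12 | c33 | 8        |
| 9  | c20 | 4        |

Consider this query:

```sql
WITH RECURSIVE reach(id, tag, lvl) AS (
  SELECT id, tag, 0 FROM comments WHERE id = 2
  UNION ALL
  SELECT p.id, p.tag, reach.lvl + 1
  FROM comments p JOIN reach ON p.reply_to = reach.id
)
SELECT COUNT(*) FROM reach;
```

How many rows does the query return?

11

Base: id=2 (c1) at lvl 0.
Iteration 1: rows with reply_to in {2} -> c27 (id 4, lvl 1).
Iteration 2: rows with reply_to in {4} -> c24 (id 5, lvl 2), c34 (id 8, lvl 2), c20 (id 9, lvl 2).
Iteration 3: rows with reply_to in {5,8,9} -> c28 (id 6, lvl 3), c2 (id 11, lvl 3), c33 (id 12, lvl 3).
Iteration 4: rows with reply_to in {6,11,12} -> c31 (id 7, lvl 4).
Iteration 5: rows with reply_to in {7} -> c13 (id 10, lvl 5).
Iteration 6: rows with reply_to in {10} -> c36 (id 13, lvl 6).
Iteration 7: no rows with reply_to in {13}; recursion stops.
Total rows emitted: 11.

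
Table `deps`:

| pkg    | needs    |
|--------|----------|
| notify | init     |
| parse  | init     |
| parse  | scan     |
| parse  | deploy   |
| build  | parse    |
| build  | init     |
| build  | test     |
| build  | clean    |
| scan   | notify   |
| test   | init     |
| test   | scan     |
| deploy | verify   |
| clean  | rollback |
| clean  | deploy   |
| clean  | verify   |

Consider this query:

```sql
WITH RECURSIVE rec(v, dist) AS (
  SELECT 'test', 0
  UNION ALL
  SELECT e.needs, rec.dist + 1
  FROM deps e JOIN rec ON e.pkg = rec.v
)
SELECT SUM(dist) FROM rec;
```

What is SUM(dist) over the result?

Base: (test, dist=0).
Iteration 1: edges from {test} -> (init, dist=1), (scan, dist=1).
Iteration 2: edges from {init,scan} -> (notify, dist=2).
Iteration 3: edges from {notify} -> (init, dist=3).
Iteration 4: no outgoing edges from {init}; recursion stops.
SUM(dist) = 0 + 1 + 1 + 2 + 3 = 7.

7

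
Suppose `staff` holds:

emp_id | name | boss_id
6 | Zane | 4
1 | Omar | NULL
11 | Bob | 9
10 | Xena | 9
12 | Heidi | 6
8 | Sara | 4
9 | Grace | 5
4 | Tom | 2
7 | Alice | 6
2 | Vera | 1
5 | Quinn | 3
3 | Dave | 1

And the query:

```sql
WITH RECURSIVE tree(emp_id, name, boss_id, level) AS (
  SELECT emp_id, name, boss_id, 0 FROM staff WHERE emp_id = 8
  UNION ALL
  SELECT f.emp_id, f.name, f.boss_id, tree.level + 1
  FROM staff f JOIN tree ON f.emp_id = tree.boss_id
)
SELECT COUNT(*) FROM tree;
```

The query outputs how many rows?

4

Base: emp_id=8 (Sara), boss_id=4, level 0.
Iteration 1: join on emp_id=4 -> Tom (id 4, boss_id=2, level 1).
Iteration 2: join on emp_id=2 -> Vera (id 2, boss_id=1, level 2).
Iteration 3: join on emp_id=1 -> Omar (id 1, boss_id=NULL, level 3).
Iteration 4: boss_id is NULL; no match; recursion stops.
Total rows emitted: 4.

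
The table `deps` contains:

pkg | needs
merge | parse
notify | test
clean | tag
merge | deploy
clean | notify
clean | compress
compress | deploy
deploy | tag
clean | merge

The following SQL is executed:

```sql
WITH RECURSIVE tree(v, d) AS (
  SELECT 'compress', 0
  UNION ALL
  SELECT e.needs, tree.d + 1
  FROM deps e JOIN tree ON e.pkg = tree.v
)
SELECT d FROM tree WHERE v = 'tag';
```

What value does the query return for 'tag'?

2

Base: (compress, d=0).
Iteration 1: edges from {compress} -> (deploy, d=1).
Iteration 2: edges from {deploy} -> (tag, d=2).
Iteration 3: no outgoing edges from {tag}; recursion stops.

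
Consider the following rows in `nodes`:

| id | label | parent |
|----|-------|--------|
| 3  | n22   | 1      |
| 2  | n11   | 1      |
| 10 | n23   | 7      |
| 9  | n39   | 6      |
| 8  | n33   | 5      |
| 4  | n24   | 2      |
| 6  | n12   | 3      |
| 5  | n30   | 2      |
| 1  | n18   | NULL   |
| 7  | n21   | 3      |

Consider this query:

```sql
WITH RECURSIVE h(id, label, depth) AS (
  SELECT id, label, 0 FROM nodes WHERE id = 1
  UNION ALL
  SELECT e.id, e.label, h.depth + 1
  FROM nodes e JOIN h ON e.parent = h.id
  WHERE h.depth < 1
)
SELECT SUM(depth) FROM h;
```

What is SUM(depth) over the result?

Base: id=1 (n18) at depth 0.
Iteration 1: rows with parent in {1} -> n11 (id 2, depth 1), n22 (id 3, depth 1).
Iteration 2: depth < 1 fails for all current rows; recursion stops.
SUM(depth) = 0 + 1 + 1 = 2.

2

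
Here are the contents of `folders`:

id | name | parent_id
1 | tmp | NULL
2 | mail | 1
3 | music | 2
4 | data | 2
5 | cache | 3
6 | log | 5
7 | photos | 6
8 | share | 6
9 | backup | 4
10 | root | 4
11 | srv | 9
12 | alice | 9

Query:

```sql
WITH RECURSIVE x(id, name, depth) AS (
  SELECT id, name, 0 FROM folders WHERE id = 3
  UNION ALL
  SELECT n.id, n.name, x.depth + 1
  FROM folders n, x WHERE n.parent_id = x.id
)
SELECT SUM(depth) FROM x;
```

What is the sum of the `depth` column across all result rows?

9

Base: id=3 (music) at depth 0.
Iteration 1: rows with parent_id in {3} -> cache (id 5, depth 1).
Iteration 2: rows with parent_id in {5} -> log (id 6, depth 2).
Iteration 3: rows with parent_id in {6} -> photos (id 7, depth 3), share (id 8, depth 3).
Iteration 4: no rows with parent_id in {7,8}; recursion stops.
SUM(depth) = 0 + 1 + 2 + 3 + 3 = 9.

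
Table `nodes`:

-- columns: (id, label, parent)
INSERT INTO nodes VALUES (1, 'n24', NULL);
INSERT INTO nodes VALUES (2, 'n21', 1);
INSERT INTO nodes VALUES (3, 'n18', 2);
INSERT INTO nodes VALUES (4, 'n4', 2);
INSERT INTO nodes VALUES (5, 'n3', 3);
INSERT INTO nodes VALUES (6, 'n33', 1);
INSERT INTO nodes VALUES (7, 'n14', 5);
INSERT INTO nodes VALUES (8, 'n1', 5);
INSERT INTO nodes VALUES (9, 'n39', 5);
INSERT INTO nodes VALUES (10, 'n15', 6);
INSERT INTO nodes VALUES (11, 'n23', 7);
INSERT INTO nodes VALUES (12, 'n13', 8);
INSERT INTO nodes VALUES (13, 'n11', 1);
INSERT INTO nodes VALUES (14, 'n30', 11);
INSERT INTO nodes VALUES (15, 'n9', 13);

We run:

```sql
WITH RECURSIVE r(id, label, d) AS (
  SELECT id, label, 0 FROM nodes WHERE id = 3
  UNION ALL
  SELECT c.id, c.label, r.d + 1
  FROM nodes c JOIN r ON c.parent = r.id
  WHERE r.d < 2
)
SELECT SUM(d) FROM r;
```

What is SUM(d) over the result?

7

Base: id=3 (n18) at d 0.
Iteration 1: rows with parent in {3} -> n3 (id 5, d 1).
Iteration 2: rows with parent in {5} -> n14 (id 7, d 2), n1 (id 8, d 2), n39 (id 9, d 2).
Iteration 3: d < 2 fails for all current rows; recursion stops.
SUM(d) = 0 + 1 + 2 + 2 + 2 = 7.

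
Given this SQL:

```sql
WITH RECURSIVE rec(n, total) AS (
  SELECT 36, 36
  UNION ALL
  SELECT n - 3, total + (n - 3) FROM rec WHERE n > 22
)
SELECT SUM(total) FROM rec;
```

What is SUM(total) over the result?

Base: n=36, total=36.
Iteration 1: 36 > 22 holds -> n = 36 - 3 = 33, total = 36 + 33 = 69.
Iteration 2: 33 > 22 holds -> n = 33 - 3 = 30, total = 69 + 30 = 99.
Iteration 3: 30 > 22 holds -> n = 30 - 3 = 27, total = 99 + 27 = 126.
Iteration 4: 27 > 22 holds -> n = 27 - 3 = 24, total = 126 + 24 = 150.
Iteration 5: 24 > 22 holds -> n = 24 - 3 = 21, total = 150 + 21 = 171.
Iteration 6: 21 > 22 fails; recursion stops.
SUM(total) = 36 + 69 + 99 + 126 + 150 + 171 = 651.

651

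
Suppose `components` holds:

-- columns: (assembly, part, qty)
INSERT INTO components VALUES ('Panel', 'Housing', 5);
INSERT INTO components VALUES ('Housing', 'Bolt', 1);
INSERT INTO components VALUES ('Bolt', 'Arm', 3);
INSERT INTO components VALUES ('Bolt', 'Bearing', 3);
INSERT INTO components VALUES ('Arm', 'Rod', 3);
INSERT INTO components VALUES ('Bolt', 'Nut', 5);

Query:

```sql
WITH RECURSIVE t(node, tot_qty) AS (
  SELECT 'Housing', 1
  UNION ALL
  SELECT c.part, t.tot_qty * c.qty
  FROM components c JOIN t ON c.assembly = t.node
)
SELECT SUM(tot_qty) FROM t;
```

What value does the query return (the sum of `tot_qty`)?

Base: (Housing, tot_qty=1).
Iteration 1: components of {Housing} -> Bolt = 1*1 = 1.
Iteration 2: components of {Bolt} -> Arm = 1*3 = 3, Bearing = 1*3 = 3, Nut = 1*5 = 5.
Iteration 3: components of {Arm,Bearing,Nut} -> Rod = 3*3 = 9.
Iteration 4: no further components; recursion stops.
SUM(tot_qty) = 1 + 1 + 3 + 3 + 5 + 9 = 22.

22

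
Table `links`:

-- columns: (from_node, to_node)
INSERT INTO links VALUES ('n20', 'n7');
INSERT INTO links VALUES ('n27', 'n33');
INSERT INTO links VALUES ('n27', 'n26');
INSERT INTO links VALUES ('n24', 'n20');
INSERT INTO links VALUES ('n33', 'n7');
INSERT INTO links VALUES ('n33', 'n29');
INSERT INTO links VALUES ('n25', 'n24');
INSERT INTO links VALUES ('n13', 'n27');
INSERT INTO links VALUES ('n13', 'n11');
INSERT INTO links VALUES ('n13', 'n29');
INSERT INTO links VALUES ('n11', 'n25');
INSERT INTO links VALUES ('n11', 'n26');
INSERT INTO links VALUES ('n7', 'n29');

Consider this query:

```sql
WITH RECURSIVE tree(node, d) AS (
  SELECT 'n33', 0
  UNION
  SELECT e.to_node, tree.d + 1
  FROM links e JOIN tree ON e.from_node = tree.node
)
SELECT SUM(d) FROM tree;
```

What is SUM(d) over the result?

4

Base: (n33, d=0).
Iteration 1: edges from {n33} -> (n29, d=1), (n7, d=1).
Iteration 2: edges from {n29,n7} -> (n29, d=2).
Iteration 3: no outgoing edges from {n29}; recursion stops.
SUM(d) = 0 + 1 + 1 + 2 = 4.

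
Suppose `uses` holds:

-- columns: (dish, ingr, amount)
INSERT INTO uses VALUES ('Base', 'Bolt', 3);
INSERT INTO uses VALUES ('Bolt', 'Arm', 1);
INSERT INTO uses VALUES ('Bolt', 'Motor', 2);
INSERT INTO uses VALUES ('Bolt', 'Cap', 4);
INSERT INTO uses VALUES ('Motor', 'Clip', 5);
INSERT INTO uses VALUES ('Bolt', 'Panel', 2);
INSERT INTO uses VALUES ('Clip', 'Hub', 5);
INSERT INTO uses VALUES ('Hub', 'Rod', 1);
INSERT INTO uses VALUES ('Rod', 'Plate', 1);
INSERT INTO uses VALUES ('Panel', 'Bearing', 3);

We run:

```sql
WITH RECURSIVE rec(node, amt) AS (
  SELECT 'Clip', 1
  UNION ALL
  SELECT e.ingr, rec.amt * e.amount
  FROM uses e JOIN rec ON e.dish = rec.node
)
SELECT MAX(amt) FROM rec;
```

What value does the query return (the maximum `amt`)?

Base: (Clip, amt=1).
Iteration 1: components of {Clip} -> Hub = 1*5 = 5.
Iteration 2: components of {Hub} -> Rod = 5*1 = 5.
Iteration 3: components of {Rod} -> Plate = 5*1 = 5.
Iteration 4: no further components; recursion stops.
amt values: 1, 5, 5, 5; the maximum is 5.

5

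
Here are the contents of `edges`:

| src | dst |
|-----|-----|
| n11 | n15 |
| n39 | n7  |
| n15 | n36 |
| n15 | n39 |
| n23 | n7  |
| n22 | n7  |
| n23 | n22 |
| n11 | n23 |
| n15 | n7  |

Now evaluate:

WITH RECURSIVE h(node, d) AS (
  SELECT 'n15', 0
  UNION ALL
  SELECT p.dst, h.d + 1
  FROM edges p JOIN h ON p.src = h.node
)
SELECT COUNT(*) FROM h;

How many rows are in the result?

Base: (n15, d=0).
Iteration 1: edges from {n15} -> (n36, d=1), (n39, d=1), (n7, d=1).
Iteration 2: edges from {n36,n39,n7} -> (n7, d=2).
Iteration 3: no outgoing edges from {n7}; recursion stops.
Total rows emitted: 5.

5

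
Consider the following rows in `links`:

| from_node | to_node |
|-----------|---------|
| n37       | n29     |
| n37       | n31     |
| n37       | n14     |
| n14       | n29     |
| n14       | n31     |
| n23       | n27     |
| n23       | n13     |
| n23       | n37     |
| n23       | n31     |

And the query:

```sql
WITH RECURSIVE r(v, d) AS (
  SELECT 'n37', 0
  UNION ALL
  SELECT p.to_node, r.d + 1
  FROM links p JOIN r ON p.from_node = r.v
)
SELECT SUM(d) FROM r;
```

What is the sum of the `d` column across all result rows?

Base: (n37, d=0).
Iteration 1: edges from {n37} -> (n14, d=1), (n29, d=1), (n31, d=1).
Iteration 2: edges from {n14,n29,n31} -> (n29, d=2), (n31, d=2).
Iteration 3: no outgoing edges from {n29,n31}; recursion stops.
SUM(d) = 0 + 1 + 1 + 1 + 2 + 2 = 7.

7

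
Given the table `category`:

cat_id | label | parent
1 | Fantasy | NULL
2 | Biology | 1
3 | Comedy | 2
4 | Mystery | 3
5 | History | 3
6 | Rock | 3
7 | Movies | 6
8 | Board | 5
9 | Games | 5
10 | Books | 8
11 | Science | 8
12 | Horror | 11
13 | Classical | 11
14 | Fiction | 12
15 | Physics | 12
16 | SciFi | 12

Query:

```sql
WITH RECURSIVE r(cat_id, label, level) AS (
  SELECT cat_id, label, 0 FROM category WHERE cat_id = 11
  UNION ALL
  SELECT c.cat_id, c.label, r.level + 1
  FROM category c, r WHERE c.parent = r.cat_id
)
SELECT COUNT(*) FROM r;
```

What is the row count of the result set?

6

Base: cat_id=11 (Science) at level 0.
Iteration 1: rows with parent in {11} -> Horror (id 12, level 1), Classical (id 13, level 1).
Iteration 2: rows with parent in {12,13} -> Fiction (id 14, level 2), Physics (id 15, level 2), SciFi (id 16, level 2).
Iteration 3: no rows with parent in {14,15,16}; recursion stops.
Total rows emitted: 6.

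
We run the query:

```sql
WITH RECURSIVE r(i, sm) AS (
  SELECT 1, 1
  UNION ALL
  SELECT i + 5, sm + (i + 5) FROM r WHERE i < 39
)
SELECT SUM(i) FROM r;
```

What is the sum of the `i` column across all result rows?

Base: i=1, sm=1.
Iteration 1: 1 < 39 holds -> i = 1 + 5 = 6, sm = 1 + 6 = 7.
Iteration 2: 6 < 39 holds -> i = 6 + 5 = 11, sm = 7 + 11 = 18.
Iteration 3: 11 < 39 holds -> i = 11 + 5 = 16, sm = 18 + 16 = 34.
Iteration 4: 16 < 39 holds -> i = 16 + 5 = 21, sm = 34 + 21 = 55.
Iteration 5: 21 < 39 holds -> i = 21 + 5 = 26, sm = 55 + 26 = 81.
Iteration 6: 26 < 39 holds -> i = 26 + 5 = 31, sm = 81 + 31 = 112.
Iteration 7: 31 < 39 holds -> i = 31 + 5 = 36, sm = 112 + 36 = 148.
Iteration 8: 36 < 39 holds -> i = 36 + 5 = 41, sm = 148 + 41 = 189.
Iteration 9: 41 < 39 fails; recursion stops.
SUM(i) = 1 + 6 + 11 + 16 + 21 + 26 + 31 + 36 + 41 = 189.

189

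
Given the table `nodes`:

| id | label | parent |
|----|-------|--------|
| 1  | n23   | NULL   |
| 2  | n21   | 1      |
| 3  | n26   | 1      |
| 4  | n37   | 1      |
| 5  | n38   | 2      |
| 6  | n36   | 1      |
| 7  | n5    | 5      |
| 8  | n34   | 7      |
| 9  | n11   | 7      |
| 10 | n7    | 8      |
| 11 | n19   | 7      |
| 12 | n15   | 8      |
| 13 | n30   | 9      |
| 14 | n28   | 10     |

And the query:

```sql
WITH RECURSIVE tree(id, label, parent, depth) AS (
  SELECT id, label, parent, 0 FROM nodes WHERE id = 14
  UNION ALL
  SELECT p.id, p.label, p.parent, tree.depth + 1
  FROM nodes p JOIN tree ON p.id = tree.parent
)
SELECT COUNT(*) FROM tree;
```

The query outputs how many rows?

Base: id=14 (n28), parent=10, depth 0.
Iteration 1: join on id=10 -> n7 (id 10, parent=8, depth 1).
Iteration 2: join on id=8 -> n34 (id 8, parent=7, depth 2).
Iteration 3: join on id=7 -> n5 (id 7, parent=5, depth 3).
Iteration 4: join on id=5 -> n38 (id 5, parent=2, depth 4).
Iteration 5: join on id=2 -> n21 (id 2, parent=1, depth 5).
Iteration 6: join on id=1 -> n23 (id 1, parent=NULL, depth 6).
Iteration 7: parent is NULL; no match; recursion stops.
Total rows emitted: 7.

7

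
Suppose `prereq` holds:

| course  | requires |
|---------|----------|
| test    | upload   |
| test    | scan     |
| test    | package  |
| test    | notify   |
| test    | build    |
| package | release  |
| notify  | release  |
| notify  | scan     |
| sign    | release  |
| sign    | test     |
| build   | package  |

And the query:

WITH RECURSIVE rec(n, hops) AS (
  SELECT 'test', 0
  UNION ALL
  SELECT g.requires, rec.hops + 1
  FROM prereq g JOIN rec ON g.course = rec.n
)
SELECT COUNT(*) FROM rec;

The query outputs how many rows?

Base: (test, hops=0).
Iteration 1: edges from {test} -> (build, hops=1), (notify, hops=1), (package, hops=1), (scan, hops=1), (upload, hops=1).
Iteration 2: edges from {build,notify,package,scan,upload} -> (package, hops=2), (release, hops=2) x2, (scan, hops=2). [UNION ALL keeps all 4 new rows, including repeats]
Iteration 3: edges from {package,release,scan} -> (release, hops=3).
Iteration 4: no outgoing edges from {release}; recursion stops.
Total rows emitted: 11.

11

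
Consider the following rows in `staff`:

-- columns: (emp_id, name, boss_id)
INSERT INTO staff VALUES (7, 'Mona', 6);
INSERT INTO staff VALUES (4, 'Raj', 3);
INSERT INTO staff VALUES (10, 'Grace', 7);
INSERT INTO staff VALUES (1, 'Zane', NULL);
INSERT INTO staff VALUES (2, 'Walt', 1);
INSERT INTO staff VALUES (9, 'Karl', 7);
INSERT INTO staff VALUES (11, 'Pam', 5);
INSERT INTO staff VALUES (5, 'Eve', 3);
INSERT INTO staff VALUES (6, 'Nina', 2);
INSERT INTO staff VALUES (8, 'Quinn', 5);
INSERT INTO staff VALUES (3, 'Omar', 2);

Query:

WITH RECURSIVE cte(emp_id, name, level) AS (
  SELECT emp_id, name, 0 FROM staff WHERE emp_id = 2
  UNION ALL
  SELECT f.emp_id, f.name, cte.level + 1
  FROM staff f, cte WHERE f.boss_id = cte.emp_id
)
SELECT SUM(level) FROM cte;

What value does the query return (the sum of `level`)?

20

Base: emp_id=2 (Walt) at level 0.
Iteration 1: rows with boss_id in {2} -> Omar (id 3, level 1), Nina (id 6, level 1).
Iteration 2: rows with boss_id in {3,6} -> Raj (id 4, level 2), Eve (id 5, level 2), Mona (id 7, level 2).
Iteration 3: rows with boss_id in {4,5,7} -> Quinn (id 8, level 3), Karl (id 9, level 3), Grace (id 10, level 3), Pam (id 11, level 3).
Iteration 4: no rows with boss_id in {8,9,10,11}; recursion stops.
SUM(level) = 0 + 1 + 1 + 2 + 2 + 2 + 3 + 3 + 3 + 3 = 20.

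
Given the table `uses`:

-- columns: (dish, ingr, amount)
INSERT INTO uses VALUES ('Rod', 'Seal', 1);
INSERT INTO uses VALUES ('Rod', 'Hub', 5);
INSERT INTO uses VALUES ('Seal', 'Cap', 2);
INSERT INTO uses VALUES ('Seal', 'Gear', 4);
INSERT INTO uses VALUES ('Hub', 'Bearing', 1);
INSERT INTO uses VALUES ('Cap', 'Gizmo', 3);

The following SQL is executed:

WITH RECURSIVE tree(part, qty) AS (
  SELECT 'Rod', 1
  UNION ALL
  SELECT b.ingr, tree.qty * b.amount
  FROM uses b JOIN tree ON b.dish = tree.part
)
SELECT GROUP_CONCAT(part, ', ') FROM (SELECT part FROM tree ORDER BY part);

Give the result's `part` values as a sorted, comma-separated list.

Bearing, Cap, Gear, Gizmo, Hub, Rod, Seal

Base: (Rod, qty=1).
Iteration 1: components of {Rod} -> Hub = 1*5 = 5, Seal = 1*1 = 1.
Iteration 2: components of {Hub,Seal} -> Bearing = 5*1 = 5, Cap = 1*2 = 2, Gear = 1*4 = 4.
Iteration 3: components of {Bearing,Cap,Gear} -> Gizmo = 2*3 = 6.
Iteration 4: no further components; recursion stops.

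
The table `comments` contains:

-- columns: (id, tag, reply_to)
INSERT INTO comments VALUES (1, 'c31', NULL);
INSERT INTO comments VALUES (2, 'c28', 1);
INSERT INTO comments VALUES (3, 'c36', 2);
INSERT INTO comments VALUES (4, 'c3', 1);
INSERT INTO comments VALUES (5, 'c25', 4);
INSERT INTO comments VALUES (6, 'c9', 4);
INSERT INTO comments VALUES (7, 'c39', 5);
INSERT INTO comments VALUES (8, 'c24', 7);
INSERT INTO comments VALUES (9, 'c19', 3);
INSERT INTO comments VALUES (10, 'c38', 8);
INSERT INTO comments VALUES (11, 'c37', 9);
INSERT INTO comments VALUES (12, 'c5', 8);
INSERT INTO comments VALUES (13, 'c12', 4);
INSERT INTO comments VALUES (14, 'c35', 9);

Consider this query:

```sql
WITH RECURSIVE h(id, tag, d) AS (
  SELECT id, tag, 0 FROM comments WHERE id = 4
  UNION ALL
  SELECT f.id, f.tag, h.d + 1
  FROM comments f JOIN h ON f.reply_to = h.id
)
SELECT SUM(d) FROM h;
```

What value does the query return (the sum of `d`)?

16

Base: id=4 (c3) at d 0.
Iteration 1: rows with reply_to in {4} -> c25 (id 5, d 1), c9 (id 6, d 1), c12 (id 13, d 1).
Iteration 2: rows with reply_to in {5,6,13} -> c39 (id 7, d 2).
Iteration 3: rows with reply_to in {7} -> c24 (id 8, d 3).
Iteration 4: rows with reply_to in {8} -> c38 (id 10, d 4), c5 (id 12, d 4).
Iteration 5: no rows with reply_to in {10,12}; recursion stops.
SUM(d) = 0 + 1 + 1 + 1 + 2 + 3 + 4 + 4 = 16.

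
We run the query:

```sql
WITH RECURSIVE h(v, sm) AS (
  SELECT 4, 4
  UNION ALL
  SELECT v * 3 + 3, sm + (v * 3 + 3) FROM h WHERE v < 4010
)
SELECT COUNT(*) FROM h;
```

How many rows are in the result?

Base: v=4, sm=4.
Iteration 1: 4 < 4010 holds -> v = 4 * 3 + 3 = 15, sm = 4 + 15 = 19.
Iteration 2: 15 < 4010 holds -> v = 15 * 3 + 3 = 48, sm = 19 + 48 = 67.
Iteration 3: 48 < 4010 holds -> v = 48 * 3 + 3 = 147, sm = 67 + 147 = 214.
Iteration 4: 147 < 4010 holds -> v = 147 * 3 + 3 = 444, sm = 214 + 444 = 658.
Iteration 5: 444 < 4010 holds -> v = 444 * 3 + 3 = 1335, sm = 658 + 1335 = 1993.
Iteration 6: 1335 < 4010 holds -> v = 1335 * 3 + 3 = 4008, sm = 1993 + 4008 = 6001.
Iteration 7: 4008 < 4010 holds -> v = 4008 * 3 + 3 = 12027, sm = 6001 + 12027 = 18028.
Iteration 8: 12027 < 4010 fails; recursion stops.
Total rows emitted: 8.

8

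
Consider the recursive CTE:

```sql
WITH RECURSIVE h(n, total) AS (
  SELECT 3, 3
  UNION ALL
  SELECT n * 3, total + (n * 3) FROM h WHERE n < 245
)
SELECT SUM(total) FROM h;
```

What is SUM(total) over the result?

Base: n=3, total=3.
Iteration 1: 3 < 245 holds -> n = 3 * 3 = 9, total = 3 + 9 = 12.
Iteration 2: 9 < 245 holds -> n = 9 * 3 = 27, total = 12 + 27 = 39.
Iteration 3: 27 < 245 holds -> n = 27 * 3 = 81, total = 39 + 81 = 120.
Iteration 4: 81 < 245 holds -> n = 81 * 3 = 243, total = 120 + 243 = 363.
Iteration 5: 243 < 245 holds -> n = 243 * 3 = 729, total = 363 + 729 = 1092.
Iteration 6: 729 < 245 fails; recursion stops.
SUM(total) = 3 + 12 + 39 + 120 + 363 + 1092 = 1629.

1629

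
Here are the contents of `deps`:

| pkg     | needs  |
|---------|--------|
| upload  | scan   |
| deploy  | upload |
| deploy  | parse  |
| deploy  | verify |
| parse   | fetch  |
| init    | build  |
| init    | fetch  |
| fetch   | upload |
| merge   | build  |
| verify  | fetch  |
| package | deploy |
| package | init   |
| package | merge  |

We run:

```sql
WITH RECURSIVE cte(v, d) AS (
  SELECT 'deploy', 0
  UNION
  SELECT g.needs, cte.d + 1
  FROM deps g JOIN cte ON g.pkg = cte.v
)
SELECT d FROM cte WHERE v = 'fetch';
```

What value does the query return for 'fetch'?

2

Base: (deploy, d=0).
Iteration 1: edges from {deploy} -> (parse, d=1), (upload, d=1), (verify, d=1).
Iteration 2: edges from {parse,upload,verify} -> (fetch, d=2), (scan, d=2). [UNION drops 1 duplicate row(s)]
Iteration 3: edges from {fetch,scan} -> (upload, d=3).
Iteration 4: edges from {upload} -> (scan, d=4).
Iteration 5: no outgoing edges from {scan}; recursion stops.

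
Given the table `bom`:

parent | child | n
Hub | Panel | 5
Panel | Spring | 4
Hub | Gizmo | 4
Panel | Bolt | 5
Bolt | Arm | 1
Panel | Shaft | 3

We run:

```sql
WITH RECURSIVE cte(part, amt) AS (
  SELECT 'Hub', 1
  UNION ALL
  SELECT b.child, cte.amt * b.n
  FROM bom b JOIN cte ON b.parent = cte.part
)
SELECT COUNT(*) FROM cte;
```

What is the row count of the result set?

Base: (Hub, amt=1).
Iteration 1: components of {Hub} -> Gizmo = 1*4 = 4, Panel = 1*5 = 5.
Iteration 2: components of {Gizmo,Panel} -> Bolt = 5*5 = 25, Shaft = 5*3 = 15, Spring = 5*4 = 20.
Iteration 3: components of {Bolt,Shaft,Spring} -> Arm = 25*1 = 25.
Iteration 4: no further components; recursion stops.
Total rows emitted: 7.

7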